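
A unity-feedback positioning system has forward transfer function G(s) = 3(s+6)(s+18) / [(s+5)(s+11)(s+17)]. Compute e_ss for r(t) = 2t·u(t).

No free integrators in G(s): this is a type 0 system.
K_v = lim_{s→0} s·G(s) = 0; the steady-state error to this ramp input grows without bound.

infinity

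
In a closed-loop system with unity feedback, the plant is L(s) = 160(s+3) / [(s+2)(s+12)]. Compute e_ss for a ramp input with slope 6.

infinity

L(s) has no factors of s in the denominator, so the system is type 0.
K_v = lim_{s→0} s·L(s) = 0; the steady-state error to this ramp input grows without bound.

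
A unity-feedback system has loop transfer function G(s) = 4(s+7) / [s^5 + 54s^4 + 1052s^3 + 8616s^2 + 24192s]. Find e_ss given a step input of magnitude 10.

Factoring s from the denominator leaves a polynomial with constant term 24192, so the system is type 1.
K_p = ∞ for a type-1 system; e_ss to a step is zero.

0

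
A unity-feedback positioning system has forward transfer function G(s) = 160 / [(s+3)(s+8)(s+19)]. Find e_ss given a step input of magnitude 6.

System type = 0 (no poles at s=0).
K_p = lim_{s→0} G(s) = 160 / (3·8·19) = 20/57.
e_ss = 6/(1 + K_p) = 6/(77/57) = 342/77.

342/77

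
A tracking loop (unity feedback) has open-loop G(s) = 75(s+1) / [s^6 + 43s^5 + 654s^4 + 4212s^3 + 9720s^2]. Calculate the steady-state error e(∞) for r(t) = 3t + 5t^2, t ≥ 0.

1296

Lowest-order denominator term is 9720s^2, so the open loop has 2 poles at the origin → type 2 system. Treating each term separately:
  • 3t: tracked with zero error.
  • 5t^2: e_ss = 10/K_a with K_a=5/648 → 1296.
Total e_ss = 1296.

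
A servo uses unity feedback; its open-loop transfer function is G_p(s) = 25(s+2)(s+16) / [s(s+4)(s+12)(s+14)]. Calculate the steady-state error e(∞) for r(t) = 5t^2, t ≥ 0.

The open loop has one pole at the origin → type 1 system.
K_a = lim_{s→0} s^2·G_p(s) = 0; the steady-state error to this parabolic input grows without bound.

infinity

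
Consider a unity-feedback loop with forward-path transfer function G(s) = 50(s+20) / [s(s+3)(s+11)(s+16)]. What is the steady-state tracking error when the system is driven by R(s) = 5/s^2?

2.64

One free integrator in G(s): this is a type 1 system.
K_v = lim_{s→0} s·G(s) = 50·20 / (3·11·16) = 125/66.
e_ss = 5/K_v = 5/(125/66) = 2.64.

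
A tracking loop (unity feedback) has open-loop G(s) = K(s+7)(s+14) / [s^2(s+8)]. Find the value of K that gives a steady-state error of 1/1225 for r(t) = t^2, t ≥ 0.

200

Two free integrators in G(s): this is a type 2 system.
K_a = lim_{s→0} s^2·G(s) = K·7·14 / (8) = 12.25·K.
e_ss = 2/K_a = 1/1225 ⇒ K_a = 2450 ⇒ K = 2450/12.25 = 200.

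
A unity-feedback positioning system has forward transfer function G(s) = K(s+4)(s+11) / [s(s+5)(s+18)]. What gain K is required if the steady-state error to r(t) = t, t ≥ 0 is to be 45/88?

G(s) has one factor of s in the denominator, so the system is type 1.
K_v = lim_{s→0} s·G(s) = K·4·11 / (5·18) = (22/45)·K.
e_ss = 1/K_v = 45/88 ⇒ K_v = 88/45 ⇒ K = (88/45)/(22/45) = 4.

4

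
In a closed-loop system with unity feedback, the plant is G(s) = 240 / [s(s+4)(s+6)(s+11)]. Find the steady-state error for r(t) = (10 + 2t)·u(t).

2.2

G(s) has one factor of s in the denominator, so the system is type 1. Taking each input component in turn:
  • 10: tracked with zero error.
  • 2t: e_ss = 2/K_v with K_v=10/11 → 2.2.
Total e_ss = 2.2.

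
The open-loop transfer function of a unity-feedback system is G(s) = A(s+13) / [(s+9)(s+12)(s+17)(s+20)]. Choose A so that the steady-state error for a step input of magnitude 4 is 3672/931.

40

G(s) has no factors of s in the denominator, so the system is type 0.
K_p = lim_{s→0} G(s) = A·13 / (9·12·17·20) = (13/36720)·A.
e_ss = 4/(1 + K_p) = 3672/931 ⇒ 1 + (13/36720)·A = 931/918 ⇒ A = 40.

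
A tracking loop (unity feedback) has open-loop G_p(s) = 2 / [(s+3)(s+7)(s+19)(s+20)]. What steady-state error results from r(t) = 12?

47880/3991

The open loop has no poles at the origin → type 0 system.
K_p = lim_{s→0} G_p(s) = 2 / (3·7·19·20) = 1/3990.
e_ss = 12/(1 + K_p) = 12/(3991/3990) = 47880/3991.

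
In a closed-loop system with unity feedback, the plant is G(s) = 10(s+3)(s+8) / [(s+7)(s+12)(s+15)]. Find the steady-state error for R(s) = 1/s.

0.84

No free integrators in G(s): this is a type 0 system.
K_p = lim_{s→0} G(s) = 10·3·8 / (7·12·15) = 4/21.
e_ss = 1/(1 + K_p) = 1/(25/21) = 0.84.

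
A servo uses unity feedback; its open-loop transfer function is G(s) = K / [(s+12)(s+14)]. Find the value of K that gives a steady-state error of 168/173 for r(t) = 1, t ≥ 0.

No free integrators in G(s): this is a type 0 system.
K_p = lim_{s→0} G(s) = K / (12·14) = (1/168)·K.
e_ss = 1/(1 + K_p) = 168/173 ⇒ 1 + (1/168)·K = 173/168 ⇒ K = 5.

5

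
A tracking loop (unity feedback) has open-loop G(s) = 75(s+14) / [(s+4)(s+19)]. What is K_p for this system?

525/38

G(s) has no factors of s in the denominator, so the system is type 0.
K_p = lim_{s→0} G(s) = 75·14 / (4·19) = 525/38.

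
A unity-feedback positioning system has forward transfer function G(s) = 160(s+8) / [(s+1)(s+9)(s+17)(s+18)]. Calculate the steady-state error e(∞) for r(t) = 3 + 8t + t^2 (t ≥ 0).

infinity

No free integrators in G(s): this is a type 0 system. Taking each input component in turn:
  • 3: e_ss = 3/(1+K_p) with K_p=640/1377 → 4131/2017.
  • 8t: a type-0 system cannot track it, e_ss → ∞.
  • t^2: a type-0 system cannot track it, e_ss → ∞.
The unbounded component dominates.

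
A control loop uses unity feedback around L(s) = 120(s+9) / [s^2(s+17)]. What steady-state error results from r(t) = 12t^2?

The open loop has two poles at the origin → type 2 system.
K_a = lim_{s→0} s^2·L(s) = 120·9 / (17) = 1080/17.
r(t) = 12t^2 gives R(s) = 24/s^3.
e_ss = 24/K_a = 24/(1080/17) = 17/45.

17/45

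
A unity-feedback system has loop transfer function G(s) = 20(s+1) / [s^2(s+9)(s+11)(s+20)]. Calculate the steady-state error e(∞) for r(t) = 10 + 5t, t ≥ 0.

0

The open loop has two poles at the origin → type 2 system. Taking each input component in turn:
  • 10: tracked with zero error.
  • 5t: tracked with zero error.
Total e_ss = 0.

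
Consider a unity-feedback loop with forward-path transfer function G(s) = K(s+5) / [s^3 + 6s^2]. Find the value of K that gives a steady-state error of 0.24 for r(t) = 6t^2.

60

Factoring s^2 from the denominator leaves a polynomial with constant term 6, so the system is type 2.
K_a = lim_{s→0} s^2·G(s) = K·5 / 6 = (5/6)·K.
e_ss = 12/K_a = 0.24 ⇒ K_a = 50 ⇒ K = 50/(5/6) = 60.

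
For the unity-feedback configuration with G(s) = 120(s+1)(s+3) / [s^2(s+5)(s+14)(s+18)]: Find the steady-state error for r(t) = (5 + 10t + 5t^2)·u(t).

The open loop has two poles at the origin → type 2 system. By superposition:
  • 5: tracked with zero error.
  • 10t: tracked with zero error.
  • 5t^2: e_ss = 10/K_a with K_a=2/7 → 35.
Total e_ss = 35.

35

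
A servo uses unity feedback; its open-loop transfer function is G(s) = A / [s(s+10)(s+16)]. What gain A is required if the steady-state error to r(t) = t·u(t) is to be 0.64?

G(s) has one factor of s in the denominator, so the system is type 1.
K_v = lim_{s→0} s·G(s) = A / (10·16) = (1/160)·A.
e_ss = 1/K_v = 0.64 ⇒ K_v = 1.5625 ⇒ A = 1.5625/(1/160) = 250.

250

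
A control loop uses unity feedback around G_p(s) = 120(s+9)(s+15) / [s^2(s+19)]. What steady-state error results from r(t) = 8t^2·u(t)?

38/2025

System type = 2 (two poles at s=0).
K_a = lim_{s→0} s^2·G_p(s) = 120·9·15 / (19) = 16200/19.
r(t) = 8t^2 gives R(s) = 16/s^3.
e_ss = 16/K_a = 16/(16200/19) = 38/2025.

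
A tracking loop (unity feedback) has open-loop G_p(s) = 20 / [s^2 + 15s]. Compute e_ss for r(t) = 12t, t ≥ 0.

9

Lowest-order denominator term is 15s, so the open loop has 1 pole at the origin → type 1 system.
K_v = lim_{s→0} s·G_p(s) = 20 / 15 = 4/3.
e_ss = 12/K_v = 12/(4/3) = 9.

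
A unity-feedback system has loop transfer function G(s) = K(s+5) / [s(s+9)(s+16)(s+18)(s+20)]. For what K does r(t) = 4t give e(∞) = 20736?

2

System type = 1 (one pole at s=0).
K_v = lim_{s→0} s·G(s) = K·5 / (9·16·18·20) = (1/10368)·K.
e_ss = 4/K_v = 20736 ⇒ K_v = 1/5184 ⇒ K = (1/5184)/(1/10368) = 2.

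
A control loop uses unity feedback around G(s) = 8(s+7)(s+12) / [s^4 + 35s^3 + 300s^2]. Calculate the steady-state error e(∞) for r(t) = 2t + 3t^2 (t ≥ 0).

Lowest-order denominator term is 300s^2, so the open loop has 2 poles at the origin → type 2 system. By superposition:
  • 2t: tracked with zero error.
  • 3t^2: e_ss = 6/K_a with K_a=2.24 → 75/28.
Total e_ss = 75/28.

75/28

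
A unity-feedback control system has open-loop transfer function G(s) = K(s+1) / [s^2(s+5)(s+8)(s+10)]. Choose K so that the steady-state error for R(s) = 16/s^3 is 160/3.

120

G(s) has two factors of s in the denominator, so the system is type 2.
K_a = lim_{s→0} s^2·G(s) = K·1 / (5·8·10) = 0.0025·K.
e_ss = 16/K_a = 160/3 ⇒ K_a = 0.3 ⇒ K = 0.3/0.0025 = 120.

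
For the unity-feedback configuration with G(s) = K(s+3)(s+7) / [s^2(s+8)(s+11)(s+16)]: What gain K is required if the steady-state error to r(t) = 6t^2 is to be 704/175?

Two free integrators in G(s): this is a type 2 system.
K_a = lim_{s→0} s^2·G(s) = K·3·7 / (8·11·16) = (21/1408)·K.
e_ss = 12/K_a = 704/175 ⇒ K_a = 525/176 ⇒ K = (525/176)/(21/1408) = 200.

200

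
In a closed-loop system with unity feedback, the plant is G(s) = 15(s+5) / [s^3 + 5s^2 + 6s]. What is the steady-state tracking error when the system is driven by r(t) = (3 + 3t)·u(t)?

0.24

Lowest-order denominator term is 6s, so the open loop has 1 pole at the origin → type 1 system. By superposition:
  • 3: tracked with zero error.
  • 3t: e_ss = 3/K_v with K_v=12.5 → 0.24.
Total e_ss = 0.24.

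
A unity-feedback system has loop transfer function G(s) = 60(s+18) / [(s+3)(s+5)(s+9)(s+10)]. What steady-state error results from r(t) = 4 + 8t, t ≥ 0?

infinity

System type = 0 (no poles at s=0). Taking each input component in turn:
  • 4: e_ss = 4/(1+K_p) with K_p=0.8 → 20/9.
  • 8t: a type-0 system cannot track it, e_ss → ∞.
The unbounded component dominates.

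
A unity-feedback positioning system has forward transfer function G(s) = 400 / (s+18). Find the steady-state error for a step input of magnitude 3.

27/209

No free integrators in G(s): this is a type 0 system.
K_p = lim_{s→0} G(s) = 400 / (18) = 200/9.
e_ss = 3/(1 + K_p) = 3/(209/9) = 27/209.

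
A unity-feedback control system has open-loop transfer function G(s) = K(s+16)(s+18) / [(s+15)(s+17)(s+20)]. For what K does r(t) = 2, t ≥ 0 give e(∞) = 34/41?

System type = 0 (no poles at s=0).
K_p = lim_{s→0} G(s) = K·16·18 / (15·17·20) = (24/425)·K.
e_ss = 2/(1 + K_p) = 34/41 ⇒ 1 + (24/425)·K = 41/17 ⇒ K = 25.

25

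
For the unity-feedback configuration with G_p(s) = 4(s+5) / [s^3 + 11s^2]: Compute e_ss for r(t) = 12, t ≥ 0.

Factoring s^2 from the denominator leaves a polynomial with constant term 11, so the system is type 2.
A type-2 system has K_p = ∞, so it tracks a step input with zero steady-state error.

0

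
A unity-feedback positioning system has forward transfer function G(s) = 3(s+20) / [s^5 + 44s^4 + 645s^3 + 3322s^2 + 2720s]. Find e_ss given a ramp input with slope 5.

The denominator has no term below 2720s — 1 pole at s=0, type 1.
K_v = lim_{s→0} s·G(s) = 3·20 / 2720 = 3/136.
e_ss = 5/K_v = 5/(3/136) = 680/3.

680/3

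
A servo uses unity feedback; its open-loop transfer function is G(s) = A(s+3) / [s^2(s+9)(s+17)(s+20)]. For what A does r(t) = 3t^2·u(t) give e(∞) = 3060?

Two free integrators in G(s): this is a type 2 system.
K_a = lim_{s→0} s^2·G(s) = A·3 / (9·17·20) = (1/1020)·A.
e_ss = 6/K_a = 3060 ⇒ K_a = 1/510 ⇒ A = (1/510)/(1/1020) = 2.

2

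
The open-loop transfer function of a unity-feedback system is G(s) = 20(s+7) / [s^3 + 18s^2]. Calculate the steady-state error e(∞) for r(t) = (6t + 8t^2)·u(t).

Factoring s^2 from the denominator leaves a polynomial with constant term 18, so the system is type 2. By superposition:
  • 6t: tracked with zero error.
  • 8t^2: e_ss = 16/K_a with K_a=70/9 → 72/35.
Total e_ss = 72/35.

72/35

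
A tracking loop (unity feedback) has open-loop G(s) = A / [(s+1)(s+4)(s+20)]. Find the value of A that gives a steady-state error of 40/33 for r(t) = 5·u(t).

No free integrators in G(s): this is a type 0 system.
K_p = lim_{s→0} G(s) = A / (1·4·20) = 0.0125·A.
e_ss = 5/(1 + K_p) = 40/33 ⇒ 1 + 0.0125·A = 4.125 ⇒ A = 250.

250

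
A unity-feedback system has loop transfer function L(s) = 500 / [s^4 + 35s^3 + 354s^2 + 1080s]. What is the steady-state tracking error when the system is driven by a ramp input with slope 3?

Lowest-order denominator term is 1080s, so the open loop has 1 pole at the origin → type 1 system.
K_v = lim_{s→0} s·L(s) = 500 / 1080 = 25/54.
e_ss = 3/K_v = 3/(25/54) = 6.48.

6.48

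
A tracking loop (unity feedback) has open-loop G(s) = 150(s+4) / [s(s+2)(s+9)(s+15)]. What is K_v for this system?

System type = 1 (one pole at s=0).
K_v = lim_{s→0} s·G(s) = 150·4 / (2·9·15) = 20/9.

20/9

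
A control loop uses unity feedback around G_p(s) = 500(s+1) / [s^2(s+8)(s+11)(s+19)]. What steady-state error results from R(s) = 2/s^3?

G_p(s) has two factors of s in the denominator, so the system is type 2.
K_a = lim_{s→0} s^2·G_p(s) = 500·1 / (8·11·19) = 125/418.
r(t) = t^2 gives R(s) = 2/s^3.
e_ss = 2/K_a = 2/(125/418) = 6.688.

6.688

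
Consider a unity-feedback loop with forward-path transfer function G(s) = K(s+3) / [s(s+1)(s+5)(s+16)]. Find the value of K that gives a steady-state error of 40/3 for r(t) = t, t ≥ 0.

2

G(s) has one factor of s in the denominator, so the system is type 1.
K_v = lim_{s→0} s·G(s) = K·3 / (1·5·16) = 0.0375·K.
e_ss = 1/K_v = 40/3 ⇒ K_v = 0.075 ⇒ K = 0.075/0.0375 = 2.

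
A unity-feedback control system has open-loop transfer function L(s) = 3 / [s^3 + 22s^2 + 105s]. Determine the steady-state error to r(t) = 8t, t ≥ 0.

Lowest-order denominator term is 105s, so the open loop has 1 pole at the origin → type 1 system.
K_v = lim_{s→0} s·L(s) = 3 / 105 = 1/35.
e_ss = 8/K_v = 8/(1/35) = 280.

280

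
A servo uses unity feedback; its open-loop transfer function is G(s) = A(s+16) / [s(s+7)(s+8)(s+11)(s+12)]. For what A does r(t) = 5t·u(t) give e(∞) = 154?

One free integrator in G(s): this is a type 1 system.
K_v = lim_{s→0} s·G(s) = A·16 / (7·8·11·12) = (1/462)·A.
e_ss = 5/K_v = 154 ⇒ K_v = 5/154 ⇒ A = (5/154)/(1/462) = 15.

15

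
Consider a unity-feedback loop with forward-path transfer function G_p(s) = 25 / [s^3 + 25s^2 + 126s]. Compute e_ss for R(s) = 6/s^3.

infinity

Factoring s from the denominator leaves a polynomial with constant term 126, so the system is type 1.
K_a = lim_{s→0} s^2·G_p(s) = 0; the steady-state error to this parabolic input grows without bound.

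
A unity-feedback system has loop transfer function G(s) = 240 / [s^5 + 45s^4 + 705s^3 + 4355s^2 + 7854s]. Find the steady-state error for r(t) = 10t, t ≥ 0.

The denominator has no term below 7854s — 1 pole at s=0, type 1.
K_v = lim_{s→0} s·G(s) = 240 / 7854 = 40/1309.
e_ss = 10/K_v = 10/(40/1309) = 327.25.

327.25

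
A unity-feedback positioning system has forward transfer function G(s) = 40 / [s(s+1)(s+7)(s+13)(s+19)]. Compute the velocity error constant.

G(s) has one factor of s in the denominator, so the system is type 1.
K_v = lim_{s→0} s·G(s) = 40 / (1·7·13·19) = 40/1729.

40/1729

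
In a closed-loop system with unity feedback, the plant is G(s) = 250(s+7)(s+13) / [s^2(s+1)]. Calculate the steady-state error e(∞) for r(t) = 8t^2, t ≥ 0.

System type = 2 (two poles at s=0).
K_a = lim_{s→0} s^2·G(s) = 250·7·13 / (1) = 22750.
r(t) = 8t^2 gives R(s) = 16/s^3.
e_ss = 16/K_a = 16/22750 = 8/11375.

8/11375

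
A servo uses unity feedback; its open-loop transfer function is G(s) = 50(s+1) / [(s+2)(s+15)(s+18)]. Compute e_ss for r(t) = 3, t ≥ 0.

162/59

System type = 0 (no poles at s=0).
K_p = lim_{s→0} G(s) = 50·1 / (2·15·18) = 5/54.
e_ss = 3/(1 + K_p) = 3/(59/54) = 162/59.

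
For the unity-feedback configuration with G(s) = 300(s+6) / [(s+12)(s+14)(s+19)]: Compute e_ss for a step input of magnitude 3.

System type = 0 (no poles at s=0).
K_p = lim_{s→0} G(s) = 300·6 / (12·14·19) = 75/133.
e_ss = 3/(1 + K_p) = 3/(208/133) = 399/208.

399/208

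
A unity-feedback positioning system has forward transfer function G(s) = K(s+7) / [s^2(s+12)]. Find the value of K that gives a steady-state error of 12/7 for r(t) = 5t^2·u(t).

The open loop has two poles at the origin → type 2 system.
K_a = lim_{s→0} s^2·G(s) = K·7 / (12) = (7/12)·K.
e_ss = 10/K_a = 12/7 ⇒ K_a = 35/6 ⇒ K = (35/6)/(7/12) = 10.

10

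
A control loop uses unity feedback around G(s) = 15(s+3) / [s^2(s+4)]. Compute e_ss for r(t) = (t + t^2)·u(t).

8/45

The open loop has two poles at the origin → type 2 system. Taking each input component in turn:
  • t: tracked with zero error.
  • t^2: e_ss = 2/K_a with K_a=11.25 → 8/45.
Total e_ss = 8/45.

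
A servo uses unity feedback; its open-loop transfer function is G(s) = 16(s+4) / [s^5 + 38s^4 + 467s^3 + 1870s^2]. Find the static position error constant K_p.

infinity

K_p = lim_{s→0} G(s); with 2 poles at the origin the limit diverges, so K_p = ∞.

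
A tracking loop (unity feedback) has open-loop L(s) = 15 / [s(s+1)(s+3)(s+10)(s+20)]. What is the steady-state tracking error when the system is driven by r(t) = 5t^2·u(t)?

One free integrator in L(s): this is a type 1 system.
K_a = lim_{s→0} s^2·L(s) = 0; the steady-state error to this parabolic input grows without bound.

infinity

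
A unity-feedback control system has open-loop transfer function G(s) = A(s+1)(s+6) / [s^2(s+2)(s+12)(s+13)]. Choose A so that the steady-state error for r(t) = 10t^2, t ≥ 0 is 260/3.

12

Two free integrators in G(s): this is a type 2 system.
K_a = lim_{s→0} s^2·G(s) = A·1·6 / (2·12·13) = (1/52)·A.
e_ss = 20/K_a = 260/3 ⇒ K_a = 3/13 ⇒ A = (3/13)/(1/52) = 12.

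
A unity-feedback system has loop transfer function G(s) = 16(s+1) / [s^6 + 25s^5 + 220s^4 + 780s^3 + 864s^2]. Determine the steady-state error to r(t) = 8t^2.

864

Factoring s^2 from the denominator leaves a polynomial with constant term 864, so the system is type 2.
K_a = lim_{s→0} s^2·G(s) = 16·1 / 864 = 1/54.
r(t) = 8t^2 gives R(s) = 16/s^3.
e_ss = 16/K_a = 16/(1/54) = 864.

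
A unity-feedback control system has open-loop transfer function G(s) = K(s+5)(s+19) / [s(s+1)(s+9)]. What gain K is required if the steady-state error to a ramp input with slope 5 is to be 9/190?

10

System type = 1 (one pole at s=0).
K_v = lim_{s→0} s·G(s) = K·5·19 / (1·9) = (95/9)·K.
e_ss = 5/K_v = 9/190 ⇒ K_v = 950/9 ⇒ K = (950/9)/(95/9) = 10.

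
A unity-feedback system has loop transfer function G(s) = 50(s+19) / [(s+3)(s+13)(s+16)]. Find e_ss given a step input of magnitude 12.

3744/787

System type = 0 (no poles at s=0).
K_p = lim_{s→0} G(s) = 50·19 / (3·13·16) = 475/312.
e_ss = 12/(1 + K_p) = 12/(787/312) = 3744/787.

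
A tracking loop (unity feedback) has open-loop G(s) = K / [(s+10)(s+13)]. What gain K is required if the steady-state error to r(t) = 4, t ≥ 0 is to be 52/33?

200

G(s) has no factors of s in the denominator, so the system is type 0.
K_p = lim_{s→0} G(s) = K / (10·13) = (1/130)·K.
e_ss = 4/(1 + K_p) = 52/33 ⇒ 1 + (1/130)·K = 33/13 ⇒ K = 200.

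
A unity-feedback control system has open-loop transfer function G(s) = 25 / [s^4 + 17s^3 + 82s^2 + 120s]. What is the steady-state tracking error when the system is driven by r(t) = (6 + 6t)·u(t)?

28.8

Lowest-order denominator term is 120s, so the open loop has 1 pole at the origin → type 1 system. Taking each input component in turn:
  • 6: tracked with zero error.
  • 6t: e_ss = 6/K_v with K_v=5/24 → 28.8.
Total e_ss = 28.8.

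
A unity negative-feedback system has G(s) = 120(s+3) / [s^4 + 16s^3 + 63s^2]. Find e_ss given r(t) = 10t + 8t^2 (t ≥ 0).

2.8

The denominator has no term below 63s^2 — 2 poles at s=0, type 2. By superposition:
  • 10t: tracked with zero error.
  • 8t^2: e_ss = 16/K_a with K_a=40/7 → 2.8.
Total e_ss = 2.8.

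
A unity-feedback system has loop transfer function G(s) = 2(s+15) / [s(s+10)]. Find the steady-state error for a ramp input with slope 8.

8/3

G(s) has one factor of s in the denominator, so the system is type 1.
K_v = lim_{s→0} s·G(s) = 2·15 / (10) = 3.
e_ss = 8/K_v = 8/3.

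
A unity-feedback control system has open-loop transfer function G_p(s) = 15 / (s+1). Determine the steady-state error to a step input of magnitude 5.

0.3125

The open loop has no poles at the origin → type 0 system.
K_p = lim_{s→0} G_p(s) = 15 / (1) = 15.
e_ss = 5/(1 + K_p) = 5/16 = 0.3125.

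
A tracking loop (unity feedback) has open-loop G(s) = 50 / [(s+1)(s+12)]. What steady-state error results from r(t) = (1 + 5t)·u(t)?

infinity

System type = 0 (no poles at s=0). Treating each term separately:
  • 1: e_ss = 1/(1+K_p) with K_p=25/6 → 6/31.
  • 5t: a type-0 system cannot track it, e_ss → ∞.
The unbounded component dominates.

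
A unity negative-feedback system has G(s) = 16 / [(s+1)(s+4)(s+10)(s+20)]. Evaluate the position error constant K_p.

No free integrators in G(s): this is a type 0 system.
K_p = lim_{s→0} G(s) = 16 / (1·4·10·20) = 0.02.

0.02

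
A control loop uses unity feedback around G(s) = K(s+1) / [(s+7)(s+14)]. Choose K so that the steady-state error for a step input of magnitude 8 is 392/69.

No free integrators in G(s): this is a type 0 system.
K_p = lim_{s→0} G(s) = K·1 / (7·14) = (1/98)·K.
e_ss = 8/(1 + K_p) = 392/69 ⇒ 1 + (1/98)·K = 69/49 ⇒ K = 40.

40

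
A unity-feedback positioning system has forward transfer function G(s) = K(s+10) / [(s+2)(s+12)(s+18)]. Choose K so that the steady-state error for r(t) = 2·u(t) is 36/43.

60

The open loop has no poles at the origin → type 0 system.
K_p = lim_{s→0} G(s) = K·10 / (2·12·18) = (5/216)·K.
e_ss = 2/(1 + K_p) = 36/43 ⇒ 1 + (5/216)·K = 43/18 ⇒ K = 60.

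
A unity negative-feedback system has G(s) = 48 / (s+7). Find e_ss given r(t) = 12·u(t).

84/55

No free integrators in G(s): this is a type 0 system.
K_p = lim_{s→0} G(s) = 48 / (7) = 48/7.
e_ss = 12/(1 + K_p) = 12/(55/7) = 84/55.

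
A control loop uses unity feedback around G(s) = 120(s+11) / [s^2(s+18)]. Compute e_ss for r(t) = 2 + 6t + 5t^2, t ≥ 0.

Two free integrators in G(s): this is a type 2 system. Taking each input component in turn:
  • 2: tracked with zero error.
  • 6t: tracked with zero error.
  • 5t^2: e_ss = 10/K_a with K_a=220/3 → 3/22.
Total e_ss = 3/22.

3/22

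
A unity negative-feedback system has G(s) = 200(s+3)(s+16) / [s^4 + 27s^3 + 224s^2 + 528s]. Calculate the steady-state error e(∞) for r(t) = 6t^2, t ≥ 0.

infinity

The denominator has no term below 528s — 1 pole at s=0, type 1.
K_a = lim_{s→0} s^2·G(s) = 0; the steady-state error to this parabolic input grows without bound.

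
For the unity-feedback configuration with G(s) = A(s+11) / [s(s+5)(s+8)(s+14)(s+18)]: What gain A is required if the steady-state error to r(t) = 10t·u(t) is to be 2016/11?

50

The open loop has one pole at the origin → type 1 system.
K_v = lim_{s→0} s·G(s) = A·11 / (5·8·14·18) = (11/10080)·A.
e_ss = 10/K_v = 2016/11 ⇒ K_v = 55/1008 ⇒ A = (55/1008)/(11/10080) = 50.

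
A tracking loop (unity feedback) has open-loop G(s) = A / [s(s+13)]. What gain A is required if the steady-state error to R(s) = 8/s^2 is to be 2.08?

System type = 1 (one pole at s=0).
K_v = lim_{s→0} s·G(s) = A / (13) = (1/13)·A.
e_ss = 8/K_v = 2.08 ⇒ K_v = 50/13 ⇒ A = (50/13)/(1/13) = 50.

50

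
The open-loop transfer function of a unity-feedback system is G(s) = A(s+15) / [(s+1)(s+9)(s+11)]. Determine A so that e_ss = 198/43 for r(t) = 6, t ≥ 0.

2

The open loop has no poles at the origin → type 0 system.
K_p = lim_{s→0} G(s) = A·15 / (1·9·11) = (5/33)·A.
e_ss = 6/(1 + K_p) = 198/43 ⇒ 1 + (5/33)·A = 43/33 ⇒ A = 2.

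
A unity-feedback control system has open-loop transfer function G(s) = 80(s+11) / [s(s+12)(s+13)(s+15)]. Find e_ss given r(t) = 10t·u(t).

The open loop has one pole at the origin → type 1 system.
K_v = lim_{s→0} s·G(s) = 80·11 / (12·13·15) = 44/117.
e_ss = 10/K_v = 10/(44/117) = 585/22.

585/22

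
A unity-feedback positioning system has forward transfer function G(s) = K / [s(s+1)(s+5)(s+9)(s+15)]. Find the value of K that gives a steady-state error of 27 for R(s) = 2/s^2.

One free integrator in G(s): this is a type 1 system.
K_v = lim_{s→0} s·G(s) = K / (1·5·9·15) = (1/675)·K.
e_ss = 2/K_v = 27 ⇒ K_v = 2/27 ⇒ K = (2/27)/(1/675) = 50.

50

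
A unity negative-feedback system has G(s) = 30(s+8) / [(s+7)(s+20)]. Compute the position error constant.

12/7

No free integrators in G(s): this is a type 0 system.
K_p = lim_{s→0} G(s) = 30·8 / (7·20) = 12/7.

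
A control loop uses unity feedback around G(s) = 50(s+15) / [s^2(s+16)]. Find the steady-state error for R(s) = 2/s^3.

System type = 2 (two poles at s=0).
K_a = lim_{s→0} s^2·G(s) = 50·15 / (16) = 46.875.
r(t) = t^2 gives R(s) = 2/s^3.
e_ss = 2/K_a = 2/46.875 = 16/375.

16/375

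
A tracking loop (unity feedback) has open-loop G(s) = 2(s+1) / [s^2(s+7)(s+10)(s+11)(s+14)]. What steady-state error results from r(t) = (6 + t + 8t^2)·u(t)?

86240

System type = 2 (two poles at s=0). Treating each term separately:
  • 6: tracked with zero error.
  • t: tracked with zero error.
  • 8t^2: e_ss = 16/K_a with K_a=1/5390 → 86240.
Total e_ss = 86240.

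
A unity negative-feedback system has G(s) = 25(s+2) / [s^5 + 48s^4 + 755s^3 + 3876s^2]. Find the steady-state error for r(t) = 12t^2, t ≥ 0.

1860.48

The denominator has no term below 3876s^2 — 2 poles at s=0, type 2.
K_a = lim_{s→0} s^2·G(s) = 25·2 / 3876 = 25/1938.
r(t) = 12t^2 gives R(s) = 24/s^3.
e_ss = 24/K_a = 24/(25/1938) = 1860.48.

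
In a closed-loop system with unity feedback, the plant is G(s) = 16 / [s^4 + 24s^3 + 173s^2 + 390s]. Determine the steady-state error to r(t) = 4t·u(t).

Lowest-order denominator term is 390s, so the open loop has 1 pole at the origin → type 1 system.
K_v = lim_{s→0} s·G(s) = 16 / 390 = 8/195.
e_ss = 4/K_v = 4/(8/195) = 97.5.

97.5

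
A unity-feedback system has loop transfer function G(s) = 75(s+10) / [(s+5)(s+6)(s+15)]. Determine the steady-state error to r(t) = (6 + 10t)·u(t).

infinity

G(s) has no factors of s in the denominator, so the system is type 0. Treating each term separately:
  • 6: e_ss = 6/(1+K_p) with K_p=5/3 → 2.25.
  • 10t: a type-0 system cannot track it, e_ss → ∞.
The unbounded component dominates.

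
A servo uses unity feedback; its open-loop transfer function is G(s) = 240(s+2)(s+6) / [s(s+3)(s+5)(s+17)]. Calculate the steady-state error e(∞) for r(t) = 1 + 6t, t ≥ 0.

System type = 1 (one pole at s=0). Treating each term separately:
  • 1: tracked with zero error.
  • 6t: e_ss = 6/K_v with K_v=192/17 → 17/32.
Total e_ss = 17/32.

17/32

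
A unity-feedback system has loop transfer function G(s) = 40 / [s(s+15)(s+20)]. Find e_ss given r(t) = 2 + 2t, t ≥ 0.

System type = 1 (one pole at s=0). By superposition:
  • 2: tracked with zero error.
  • 2t: e_ss = 2/K_v with K_v=2/15 → 15.
Total e_ss = 15.

15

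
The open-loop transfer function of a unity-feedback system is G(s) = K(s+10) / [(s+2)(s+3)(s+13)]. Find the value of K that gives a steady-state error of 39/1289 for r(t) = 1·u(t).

The open loop has no poles at the origin → type 0 system.
K_p = lim_{s→0} G(s) = K·10 / (2·3·13) = (5/39)·K.
e_ss = 1/(1 + K_p) = 39/1289 ⇒ 1 + (5/39)·K = 1289/39 ⇒ K = 250.

250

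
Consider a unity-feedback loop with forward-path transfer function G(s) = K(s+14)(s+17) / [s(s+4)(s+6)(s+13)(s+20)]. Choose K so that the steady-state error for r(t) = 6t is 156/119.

120

One free integrator in G(s): this is a type 1 system.
K_v = lim_{s→0} s·G(s) = K·14·17 / (4·6·13·20) = (119/3120)·K.
e_ss = 6/K_v = 156/119 ⇒ K_v = 119/26 ⇒ K = (119/26)/(119/3120) = 120.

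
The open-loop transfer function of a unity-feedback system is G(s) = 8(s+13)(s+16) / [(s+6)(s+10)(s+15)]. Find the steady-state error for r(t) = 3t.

infinity

No free integrators in G(s): this is a type 0 system.
For a type-0 system K_v = 0, so e_ss to a ramp input is unbounded.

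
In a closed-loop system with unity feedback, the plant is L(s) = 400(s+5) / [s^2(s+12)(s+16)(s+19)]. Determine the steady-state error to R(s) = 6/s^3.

10.944

L(s) has two factors of s in the denominator, so the system is type 2.
K_a = lim_{s→0} s^2·L(s) = 400·5 / (12·16·19) = 125/228.
r(t) = 3t^2 gives R(s) = 6/s^3.
e_ss = 6/K_a = 6/(125/228) = 10.944.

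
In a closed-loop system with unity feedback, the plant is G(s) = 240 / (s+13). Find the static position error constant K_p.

240/13

G(s) has no factors of s in the denominator, so the system is type 0.
K_p = lim_{s→0} G(s) = 240 / (13) = 240/13.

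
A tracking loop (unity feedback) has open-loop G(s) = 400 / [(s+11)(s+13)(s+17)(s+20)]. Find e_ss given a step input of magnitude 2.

4862/2451

System type = 0 (no poles at s=0).
K_p = lim_{s→0} G(s) = 400 / (11·13·17·20) = 20/2431.
e_ss = 2/(1 + K_p) = 2/(2451/2431) = 4862/2451.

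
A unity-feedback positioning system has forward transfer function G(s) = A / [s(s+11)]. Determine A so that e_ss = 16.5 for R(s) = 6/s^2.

The open loop has one pole at the origin → type 1 system.
K_v = lim_{s→0} s·G(s) = A / (11) = (1/11)·A.
e_ss = 6/K_v = 16.5 ⇒ K_v = 4/11 ⇒ A = (4/11)/(1/11) = 4.

4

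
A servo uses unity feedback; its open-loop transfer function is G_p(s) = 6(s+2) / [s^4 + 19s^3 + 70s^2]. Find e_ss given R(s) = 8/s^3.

140/3

The denominator has no term below 70s^2 — 2 poles at s=0, type 2.
K_a = lim_{s→0} s^2·G_p(s) = 6·2 / 70 = 6/35.
r(t) = 4t^2 gives R(s) = 8/s^3.
e_ss = 8/K_a = 8/(6/35) = 140/3.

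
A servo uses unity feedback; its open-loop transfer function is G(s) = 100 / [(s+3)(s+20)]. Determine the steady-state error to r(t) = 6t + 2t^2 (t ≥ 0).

G(s) has no factors of s in the denominator, so the system is type 0. Taking each input component in turn:
  • 6t: a type-0 system cannot track it, e_ss → ∞.
  • 2t^2: a type-0 system cannot track it, e_ss → ∞.
The unbounded component dominates.

infinity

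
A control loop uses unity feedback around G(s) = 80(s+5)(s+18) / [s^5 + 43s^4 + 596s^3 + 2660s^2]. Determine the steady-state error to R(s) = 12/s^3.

Factoring s^2 from the denominator leaves a polynomial with constant term 2660, so the system is type 2.
K_a = lim_{s→0} s^2·G(s) = 80·5·18 / 2660 = 360/133.
r(t) = 6t^2 gives R(s) = 12/s^3.
e_ss = 12/K_a = 12/(360/133) = 133/30.

133/30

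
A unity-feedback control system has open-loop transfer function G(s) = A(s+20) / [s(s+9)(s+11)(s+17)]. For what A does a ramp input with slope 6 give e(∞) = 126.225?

The open loop has one pole at the origin → type 1 system.
K_v = lim_{s→0} s·G(s) = A·20 / (9·11·17) = (20/1683)·A.
e_ss = 6/K_v = 126.225 ⇒ K_v = 80/1683 ⇒ A = (80/1683)/(20/1683) = 4.

4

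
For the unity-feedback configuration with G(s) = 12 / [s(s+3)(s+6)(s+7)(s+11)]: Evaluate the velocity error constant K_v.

System type = 1 (one pole at s=0).
K_v = lim_{s→0} s·G(s) = 12 / (3·6·7·11) = 2/231.

2/231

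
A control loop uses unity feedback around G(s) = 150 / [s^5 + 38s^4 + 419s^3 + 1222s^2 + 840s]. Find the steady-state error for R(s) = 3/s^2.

16.8

The denominator has no term below 840s — 1 pole at s=0, type 1.
K_v = lim_{s→0} s·G(s) = 150 / 840 = 5/28.
e_ss = 3/K_v = 3/(5/28) = 16.8.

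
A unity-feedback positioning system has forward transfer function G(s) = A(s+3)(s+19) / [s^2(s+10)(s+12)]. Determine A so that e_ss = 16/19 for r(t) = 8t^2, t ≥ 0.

40

Two free integrators in G(s): this is a type 2 system.
K_a = lim_{s→0} s^2·G(s) = A·3·19 / (10·12) = 0.475·A.
e_ss = 16/K_a = 16/19 ⇒ K_a = 19 ⇒ A = 19/0.475 = 40.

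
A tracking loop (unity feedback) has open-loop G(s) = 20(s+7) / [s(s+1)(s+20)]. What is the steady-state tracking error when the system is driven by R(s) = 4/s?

0

G(s) has one factor of s in the denominator, so the system is type 1.
A type-1 system has K_p = ∞, so it tracks a step input with zero steady-state error.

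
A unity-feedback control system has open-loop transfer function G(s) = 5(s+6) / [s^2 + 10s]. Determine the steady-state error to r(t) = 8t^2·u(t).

infinity

Lowest-order denominator term is 10s, so the open loop has 1 pole at the origin → type 1 system.
K_a = lim_{s→0} s^2·G(s) = 0; the steady-state error to this parabolic input grows without bound.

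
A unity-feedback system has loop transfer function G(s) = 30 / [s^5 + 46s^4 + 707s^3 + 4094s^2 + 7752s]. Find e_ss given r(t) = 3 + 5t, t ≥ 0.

The denominator has no term below 7752s — 1 pole at s=0, type 1. Taking each input component in turn:
  • 3: tracked with zero error.
  • 5t: e_ss = 5/K_v with K_v=5/1292 → 1292.
Total e_ss = 1292.

1292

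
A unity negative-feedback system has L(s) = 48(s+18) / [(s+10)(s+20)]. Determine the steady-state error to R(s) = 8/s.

200/133

L(s) has no factors of s in the denominator, so the system is type 0.
K_p = lim_{s→0} L(s) = 48·18 / (10·20) = 4.32.
e_ss = 8/(1 + K_p) = 8/5.32 = 200/133.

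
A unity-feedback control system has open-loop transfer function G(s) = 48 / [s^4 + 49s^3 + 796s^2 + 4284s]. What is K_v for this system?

The denominator has no term below 4284s — 1 pole at s=0, type 1.
K_v = lim_{s→0} s·G(s) = 48 / 4284 = 4/357.

4/357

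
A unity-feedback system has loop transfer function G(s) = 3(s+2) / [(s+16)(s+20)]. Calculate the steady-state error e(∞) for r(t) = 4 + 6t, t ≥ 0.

infinity

System type = 0 (no poles at s=0). By superposition:
  • 4: e_ss = 4/(1+K_p) with K_p=3/160 → 640/163.
  • 6t: a type-0 system cannot track it, e_ss → ∞.
The unbounded component dominates.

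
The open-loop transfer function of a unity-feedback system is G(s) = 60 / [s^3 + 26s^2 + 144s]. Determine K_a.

0

The denominator has no term below 144s — 1 pole at s=0, type 1.
K_a = lim_{s→0} s^2·G(s) = 0 (the extra factor of s kills the finite limit).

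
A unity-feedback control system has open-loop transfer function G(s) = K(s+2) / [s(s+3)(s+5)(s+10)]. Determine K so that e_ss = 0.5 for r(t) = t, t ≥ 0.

The open loop has one pole at the origin → type 1 system.
K_v = lim_{s→0} s·G(s) = K·2 / (3·5·10) = (1/75)·K.
e_ss = 1/K_v = 0.5 ⇒ K_v = 2 ⇒ K = 2/(1/75) = 150.

150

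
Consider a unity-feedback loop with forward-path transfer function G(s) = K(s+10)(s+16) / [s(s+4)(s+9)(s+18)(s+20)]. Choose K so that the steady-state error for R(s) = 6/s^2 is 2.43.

System type = 1 (one pole at s=0).
K_v = lim_{s→0} s·G(s) = K·10·16 / (4·9·18·20) = (1/81)·K.
e_ss = 6/K_v = 2.43 ⇒ K_v = 200/81 ⇒ K = (200/81)/(1/81) = 200.

200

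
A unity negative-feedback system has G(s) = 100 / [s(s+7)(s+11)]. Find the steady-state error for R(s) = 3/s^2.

2.31

One free integrator in G(s): this is a type 1 system.
K_v = lim_{s→0} s·G(s) = 100 / (7·11) = 100/77.
e_ss = 3/K_v = 3/(100/77) = 2.31.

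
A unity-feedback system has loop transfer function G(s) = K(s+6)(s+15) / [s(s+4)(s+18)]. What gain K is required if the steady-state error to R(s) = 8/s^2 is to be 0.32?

20

System type = 1 (one pole at s=0).
K_v = lim_{s→0} s·G(s) = K·6·15 / (4·18) = 1.25·K.
e_ss = 8/K_v = 0.32 ⇒ K_v = 25 ⇒ K = 25/1.25 = 20.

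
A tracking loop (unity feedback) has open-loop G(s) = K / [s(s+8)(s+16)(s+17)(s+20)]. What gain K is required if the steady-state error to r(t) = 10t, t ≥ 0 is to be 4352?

G(s) has one factor of s in the denominator, so the system is type 1.
K_v = lim_{s→0} s·G(s) = K / (8·16·17·20) = (1/43520)·K.
e_ss = 10/K_v = 4352 ⇒ K_v = 5/2176 ⇒ K = (5/2176)/(1/43520) = 100.

100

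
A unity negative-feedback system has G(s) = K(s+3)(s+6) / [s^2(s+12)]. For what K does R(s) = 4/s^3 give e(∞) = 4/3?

2

G(s) has two factors of s in the denominator, so the system is type 2.
K_a = lim_{s→0} s^2·G(s) = K·3·6 / (12) = 1.5·K.
e_ss = 4/K_a = 4/3 ⇒ K_a = 3 ⇒ K = 3/1.5 = 2.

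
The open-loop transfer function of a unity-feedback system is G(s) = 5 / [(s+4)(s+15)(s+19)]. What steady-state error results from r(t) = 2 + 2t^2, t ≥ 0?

G(s) has no factors of s in the denominator, so the system is type 0. By superposition:
  • 2: e_ss = 2/(1+K_p) with K_p=1/228 → 456/229.
  • 2t^2: a type-0 system cannot track it, e_ss → ∞.
The unbounded component dominates.

infinity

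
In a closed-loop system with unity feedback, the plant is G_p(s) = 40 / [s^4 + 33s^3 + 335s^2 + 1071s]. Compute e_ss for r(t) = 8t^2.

The denominator has no term below 1071s — 1 pole at s=0, type 1.
For a type-1 system K_a = 0, so e_ss to a parabolic input is unbounded.

infinity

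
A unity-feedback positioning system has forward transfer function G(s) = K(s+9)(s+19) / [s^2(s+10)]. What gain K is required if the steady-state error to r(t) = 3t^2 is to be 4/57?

System type = 2 (two poles at s=0).
K_a = lim_{s→0} s^2·G(s) = K·9·19 / (10) = 17.1·K.
e_ss = 6/K_a = 4/57 ⇒ K_a = 85.5 ⇒ K = 85.5/17.1 = 5.

5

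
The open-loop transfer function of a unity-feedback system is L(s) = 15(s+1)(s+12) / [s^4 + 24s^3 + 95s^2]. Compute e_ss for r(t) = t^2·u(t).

The denominator has no term below 95s^2 — 2 poles at s=0, type 2.
K_a = lim_{s→0} s^2·L(s) = 15·1·12 / 95 = 36/19.
r(t) = t^2 gives R(s) = 2/s^3.
e_ss = 2/K_a = 2/(36/19) = 19/18.

19/18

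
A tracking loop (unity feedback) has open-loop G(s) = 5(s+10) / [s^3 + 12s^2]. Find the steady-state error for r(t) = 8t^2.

Lowest-order denominator term is 12s^2, so the open loop has 2 poles at the origin → type 2 system.
K_a = lim_{s→0} s^2·G(s) = 5·10 / 12 = 25/6.
r(t) = 8t^2 gives R(s) = 16/s^3.
e_ss = 16/K_a = 16/(25/6) = 3.84.

3.84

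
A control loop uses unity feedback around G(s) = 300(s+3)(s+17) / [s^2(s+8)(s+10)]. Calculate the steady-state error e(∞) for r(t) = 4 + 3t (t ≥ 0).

Two free integrators in G(s): this is a type 2 system. Taking each input component in turn:
  • 4: tracked with zero error.
  • 3t: tracked with zero error.
Total e_ss = 0.

0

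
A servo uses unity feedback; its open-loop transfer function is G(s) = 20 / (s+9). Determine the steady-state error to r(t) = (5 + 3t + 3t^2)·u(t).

System type = 0 (no poles at s=0). Treating each term separately:
  • 5: e_ss = 5/(1+K_p) with K_p=20/9 → 45/29.
  • 3t: a type-0 system cannot track it, e_ss → ∞.
  • 3t^2: a type-0 system cannot track it, e_ss → ∞.
The unbounded component dominates.

infinity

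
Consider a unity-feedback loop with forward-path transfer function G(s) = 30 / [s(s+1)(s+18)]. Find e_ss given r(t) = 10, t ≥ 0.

System type = 1 (one pole at s=0).
K_p = ∞ for a type-1 system; e_ss to a step is zero.

0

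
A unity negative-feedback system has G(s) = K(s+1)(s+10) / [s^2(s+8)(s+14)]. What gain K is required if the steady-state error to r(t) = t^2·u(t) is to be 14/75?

120

G(s) has two factors of s in the denominator, so the system is type 2.
K_a = lim_{s→0} s^2·G(s) = K·1·10 / (8·14) = (5/56)·K.
e_ss = 2/K_a = 14/75 ⇒ K_a = 75/7 ⇒ K = (75/7)/(5/56) = 120.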